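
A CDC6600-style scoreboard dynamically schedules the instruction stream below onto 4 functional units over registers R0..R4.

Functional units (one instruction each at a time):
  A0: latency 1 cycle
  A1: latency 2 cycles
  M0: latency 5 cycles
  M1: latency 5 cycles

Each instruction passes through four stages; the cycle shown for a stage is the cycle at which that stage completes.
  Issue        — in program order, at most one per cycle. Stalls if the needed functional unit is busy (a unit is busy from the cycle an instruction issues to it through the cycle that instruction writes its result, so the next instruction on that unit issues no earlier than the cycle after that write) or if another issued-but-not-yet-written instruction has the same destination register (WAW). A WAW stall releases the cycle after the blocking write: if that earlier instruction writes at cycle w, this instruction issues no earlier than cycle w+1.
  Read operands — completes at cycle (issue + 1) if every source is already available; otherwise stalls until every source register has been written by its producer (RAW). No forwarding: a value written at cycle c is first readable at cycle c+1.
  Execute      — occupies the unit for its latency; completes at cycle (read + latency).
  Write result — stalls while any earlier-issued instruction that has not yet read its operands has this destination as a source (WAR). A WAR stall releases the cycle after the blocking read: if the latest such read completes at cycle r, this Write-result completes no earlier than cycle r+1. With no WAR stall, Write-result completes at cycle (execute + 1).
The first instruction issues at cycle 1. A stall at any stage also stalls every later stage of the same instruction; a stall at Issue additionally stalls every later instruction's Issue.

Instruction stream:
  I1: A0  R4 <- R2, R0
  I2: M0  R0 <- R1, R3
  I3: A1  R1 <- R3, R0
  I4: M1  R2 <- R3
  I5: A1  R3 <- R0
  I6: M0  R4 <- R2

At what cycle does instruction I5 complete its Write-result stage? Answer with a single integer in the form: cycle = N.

t=1  I1 dispatched to A0
t=2  I1 operands ready; I2 dispatched to M0
t=3  I1 complete; I2 operands ready; I3 dispatched to A1
t=4  R4←I1; I4 dispatched to M1
t=5  I4 operands ready
t=8  I2 complete
t=9  R0←I2
t=10  I3 operands ready; I4 complete
t=11  R2←I4
t=12  I3 complete
t=13  R1←I3
t=14  I5 dispatched to A1
t=15  I5 operands ready; I6 dispatched to M0
t=16  I6 operands ready
t=17  I5 complete
t=18  R3←I5
t=21  I6 complete
t=22  R4←I6

cycle = 18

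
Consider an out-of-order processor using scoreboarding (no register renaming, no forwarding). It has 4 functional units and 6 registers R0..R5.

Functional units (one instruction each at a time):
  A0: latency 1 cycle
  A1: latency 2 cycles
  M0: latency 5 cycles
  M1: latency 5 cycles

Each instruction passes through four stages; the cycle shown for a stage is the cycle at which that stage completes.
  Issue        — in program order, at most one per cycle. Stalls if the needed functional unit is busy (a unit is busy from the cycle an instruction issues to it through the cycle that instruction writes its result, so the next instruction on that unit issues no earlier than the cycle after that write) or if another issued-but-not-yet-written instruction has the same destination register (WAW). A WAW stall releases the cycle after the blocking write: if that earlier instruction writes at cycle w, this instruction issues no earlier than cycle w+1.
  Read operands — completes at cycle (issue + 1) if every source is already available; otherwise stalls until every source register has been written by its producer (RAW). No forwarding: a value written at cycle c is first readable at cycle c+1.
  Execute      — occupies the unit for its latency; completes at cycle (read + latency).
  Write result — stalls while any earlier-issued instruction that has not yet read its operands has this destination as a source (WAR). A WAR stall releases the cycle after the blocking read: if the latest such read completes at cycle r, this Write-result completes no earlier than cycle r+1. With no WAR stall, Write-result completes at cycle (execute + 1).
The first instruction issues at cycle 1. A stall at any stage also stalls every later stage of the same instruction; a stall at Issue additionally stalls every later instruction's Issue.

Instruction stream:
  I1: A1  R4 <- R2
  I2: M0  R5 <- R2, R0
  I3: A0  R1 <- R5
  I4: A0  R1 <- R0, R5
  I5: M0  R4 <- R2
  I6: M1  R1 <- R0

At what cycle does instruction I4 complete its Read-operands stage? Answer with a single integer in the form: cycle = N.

cycle = 14

[1] I1 issues→A1
[2] I1 reads | I2 issues→M0
[3] I2 reads | I3 issues→A0
[4] I1 exec-done
[5] I1 writes R4
[8] I2 exec-done
[9] I2 writes R5
[10] I3 reads
[11] I3 exec-done
[12] I3 writes R1
[13] I4 issues→A0
[14] I4 reads | I5 issues→M0
[15] I4 exec-done | I5 reads
[16] I4 writes R1
[17] I6 issues→M1
[18] I6 reads
[20] I5 exec-done
[21] I5 writes R4
[23] I6 exec-done
[24] I6 writes R1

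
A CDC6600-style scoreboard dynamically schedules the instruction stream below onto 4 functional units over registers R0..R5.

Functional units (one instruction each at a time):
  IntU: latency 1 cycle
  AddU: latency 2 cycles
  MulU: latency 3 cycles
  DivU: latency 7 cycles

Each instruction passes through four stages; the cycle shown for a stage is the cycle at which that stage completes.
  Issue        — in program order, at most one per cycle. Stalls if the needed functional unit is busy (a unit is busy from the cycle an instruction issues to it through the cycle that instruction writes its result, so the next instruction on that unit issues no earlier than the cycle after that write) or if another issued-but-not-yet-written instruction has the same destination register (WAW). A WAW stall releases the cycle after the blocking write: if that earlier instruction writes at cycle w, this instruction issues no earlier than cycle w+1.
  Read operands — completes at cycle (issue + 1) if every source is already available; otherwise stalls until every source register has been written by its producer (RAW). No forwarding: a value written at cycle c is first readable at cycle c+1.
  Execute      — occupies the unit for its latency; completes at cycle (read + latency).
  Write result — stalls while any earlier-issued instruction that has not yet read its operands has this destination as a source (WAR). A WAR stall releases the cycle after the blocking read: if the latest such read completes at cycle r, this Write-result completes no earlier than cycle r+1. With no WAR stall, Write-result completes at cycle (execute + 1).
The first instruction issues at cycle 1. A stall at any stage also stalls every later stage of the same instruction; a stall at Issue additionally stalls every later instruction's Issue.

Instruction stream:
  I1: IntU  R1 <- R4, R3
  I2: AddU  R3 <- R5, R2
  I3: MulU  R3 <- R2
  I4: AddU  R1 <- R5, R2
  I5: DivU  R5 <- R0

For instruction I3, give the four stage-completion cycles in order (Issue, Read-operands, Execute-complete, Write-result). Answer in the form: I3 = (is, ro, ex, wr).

I3 = (7, 8, 11, 12)

I1  is:1  ro:2  ex:3  wr:4
I2  is:2  ro:3  ex:5  wr:6
I3  is:7  ro:8  ex:11  wr:12  — WAW R3: wait I2 write@6
I4  is:8  ro:9  ex:11  wr:12
I5  is:9  ro:10  ex:17  wr:18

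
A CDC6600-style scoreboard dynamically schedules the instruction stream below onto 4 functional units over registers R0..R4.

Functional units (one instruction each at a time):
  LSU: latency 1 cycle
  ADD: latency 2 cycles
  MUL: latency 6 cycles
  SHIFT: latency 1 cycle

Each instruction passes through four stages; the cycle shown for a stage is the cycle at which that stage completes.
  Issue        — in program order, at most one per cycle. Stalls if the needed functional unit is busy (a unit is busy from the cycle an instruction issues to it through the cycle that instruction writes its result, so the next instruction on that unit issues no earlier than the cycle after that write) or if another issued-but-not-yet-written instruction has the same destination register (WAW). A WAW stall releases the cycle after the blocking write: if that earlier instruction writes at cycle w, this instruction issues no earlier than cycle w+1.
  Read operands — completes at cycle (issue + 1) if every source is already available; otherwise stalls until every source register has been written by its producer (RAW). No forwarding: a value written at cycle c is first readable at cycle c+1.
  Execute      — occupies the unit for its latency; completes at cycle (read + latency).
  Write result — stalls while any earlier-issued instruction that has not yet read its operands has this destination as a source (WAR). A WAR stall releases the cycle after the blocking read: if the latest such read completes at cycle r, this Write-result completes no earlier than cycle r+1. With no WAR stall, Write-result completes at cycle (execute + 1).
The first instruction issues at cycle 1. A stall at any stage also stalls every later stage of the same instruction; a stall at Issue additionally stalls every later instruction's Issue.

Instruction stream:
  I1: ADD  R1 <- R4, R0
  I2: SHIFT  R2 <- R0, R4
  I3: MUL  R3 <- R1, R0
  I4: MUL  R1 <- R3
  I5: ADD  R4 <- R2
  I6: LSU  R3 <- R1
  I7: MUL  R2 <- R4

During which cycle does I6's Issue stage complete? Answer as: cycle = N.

cycle = 16

I1: IS=1 RO=2 EX=4 WR=5
I2: IS=2 RO=3 EX=4 WR=5
I3: IS=3 RO=6 EX=12 WR=13  [RAW R1: wait I1 write@5]
I4: IS=14 RO=15 EX=21 WR=22  [struct: MUL busy until I3 writes@13]
I5: IS=15 RO=16 EX=18 WR=19
I6: IS=16 RO=23 EX=24 WR=25  [RAW R1: wait I4 write@22]
I7: IS=23 RO=24 EX=30 WR=31  [struct: MUL busy until I4 writes@22]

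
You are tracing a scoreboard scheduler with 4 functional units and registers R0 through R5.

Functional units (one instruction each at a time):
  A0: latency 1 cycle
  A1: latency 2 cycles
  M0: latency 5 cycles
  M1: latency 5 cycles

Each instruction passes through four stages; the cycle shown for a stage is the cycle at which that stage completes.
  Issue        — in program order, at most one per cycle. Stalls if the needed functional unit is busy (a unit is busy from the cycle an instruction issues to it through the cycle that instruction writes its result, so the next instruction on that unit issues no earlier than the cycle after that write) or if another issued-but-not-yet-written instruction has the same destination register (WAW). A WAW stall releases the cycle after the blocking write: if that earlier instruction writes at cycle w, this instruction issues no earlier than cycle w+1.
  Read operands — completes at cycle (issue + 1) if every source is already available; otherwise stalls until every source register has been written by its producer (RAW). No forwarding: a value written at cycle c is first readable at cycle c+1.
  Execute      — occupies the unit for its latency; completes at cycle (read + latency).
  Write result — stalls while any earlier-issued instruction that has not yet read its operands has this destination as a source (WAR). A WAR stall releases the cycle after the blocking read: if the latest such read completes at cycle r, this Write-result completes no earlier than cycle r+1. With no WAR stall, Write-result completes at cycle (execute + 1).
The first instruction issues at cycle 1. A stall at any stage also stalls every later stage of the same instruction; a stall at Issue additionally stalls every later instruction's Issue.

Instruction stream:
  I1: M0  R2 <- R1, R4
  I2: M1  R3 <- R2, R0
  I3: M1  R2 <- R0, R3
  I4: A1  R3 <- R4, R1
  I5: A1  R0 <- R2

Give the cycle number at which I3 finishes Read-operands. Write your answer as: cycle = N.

cycle = 17

[1] I1 issues→M0
[2] I1 reads · I2 issues→M1
[7] I1 exec-done
[8] I1 writes R2
[9] I2 reads
[14] I2 exec-done
[15] I2 writes R3
[16] I3 issues→M1
[17] I3 reads · I4 issues→A1
[18] I4 reads
[20] I4 exec-done
[21] I4 writes R3
[22] I3 exec-done · I5 issues→A1
[23] I3 writes R2
[24] I5 reads
[26] I5 exec-done
[27] I5 writes R0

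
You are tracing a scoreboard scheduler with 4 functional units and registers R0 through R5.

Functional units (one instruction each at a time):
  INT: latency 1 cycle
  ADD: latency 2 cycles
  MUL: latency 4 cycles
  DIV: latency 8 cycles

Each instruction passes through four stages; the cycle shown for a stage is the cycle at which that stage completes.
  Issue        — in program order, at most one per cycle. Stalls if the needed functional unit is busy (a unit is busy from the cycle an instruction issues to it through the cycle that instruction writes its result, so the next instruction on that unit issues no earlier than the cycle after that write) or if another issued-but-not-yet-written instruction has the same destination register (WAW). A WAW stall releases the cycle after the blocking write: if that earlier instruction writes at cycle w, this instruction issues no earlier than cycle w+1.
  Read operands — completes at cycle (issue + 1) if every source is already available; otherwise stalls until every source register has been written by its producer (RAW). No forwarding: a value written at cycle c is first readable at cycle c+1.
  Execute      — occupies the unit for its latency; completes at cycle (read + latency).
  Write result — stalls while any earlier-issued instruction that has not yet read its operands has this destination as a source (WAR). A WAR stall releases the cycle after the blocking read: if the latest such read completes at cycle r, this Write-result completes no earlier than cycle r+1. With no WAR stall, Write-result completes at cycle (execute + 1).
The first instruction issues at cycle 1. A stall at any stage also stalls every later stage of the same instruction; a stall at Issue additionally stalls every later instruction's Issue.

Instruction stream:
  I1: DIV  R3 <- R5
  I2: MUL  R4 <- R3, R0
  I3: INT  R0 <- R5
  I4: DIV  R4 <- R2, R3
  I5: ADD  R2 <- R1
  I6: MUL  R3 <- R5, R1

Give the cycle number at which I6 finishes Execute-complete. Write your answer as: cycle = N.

cycle = 25

I1: IS=1 RO=2 EX=10 WR=11
I2: IS=2 RO=12 EX=16 WR=17  [RAW R3: wait I1 write@11]
I3: IS=3 RO=4 EX=5 WR=13  [WAR R0: wait I2 read@12]
I4: IS=18 RO=19 EX=27 WR=28  [WAW R4: wait I2 write@17]
I5: IS=19 RO=20 EX=22 WR=23
I6: IS=20 RO=21 EX=25 WR=26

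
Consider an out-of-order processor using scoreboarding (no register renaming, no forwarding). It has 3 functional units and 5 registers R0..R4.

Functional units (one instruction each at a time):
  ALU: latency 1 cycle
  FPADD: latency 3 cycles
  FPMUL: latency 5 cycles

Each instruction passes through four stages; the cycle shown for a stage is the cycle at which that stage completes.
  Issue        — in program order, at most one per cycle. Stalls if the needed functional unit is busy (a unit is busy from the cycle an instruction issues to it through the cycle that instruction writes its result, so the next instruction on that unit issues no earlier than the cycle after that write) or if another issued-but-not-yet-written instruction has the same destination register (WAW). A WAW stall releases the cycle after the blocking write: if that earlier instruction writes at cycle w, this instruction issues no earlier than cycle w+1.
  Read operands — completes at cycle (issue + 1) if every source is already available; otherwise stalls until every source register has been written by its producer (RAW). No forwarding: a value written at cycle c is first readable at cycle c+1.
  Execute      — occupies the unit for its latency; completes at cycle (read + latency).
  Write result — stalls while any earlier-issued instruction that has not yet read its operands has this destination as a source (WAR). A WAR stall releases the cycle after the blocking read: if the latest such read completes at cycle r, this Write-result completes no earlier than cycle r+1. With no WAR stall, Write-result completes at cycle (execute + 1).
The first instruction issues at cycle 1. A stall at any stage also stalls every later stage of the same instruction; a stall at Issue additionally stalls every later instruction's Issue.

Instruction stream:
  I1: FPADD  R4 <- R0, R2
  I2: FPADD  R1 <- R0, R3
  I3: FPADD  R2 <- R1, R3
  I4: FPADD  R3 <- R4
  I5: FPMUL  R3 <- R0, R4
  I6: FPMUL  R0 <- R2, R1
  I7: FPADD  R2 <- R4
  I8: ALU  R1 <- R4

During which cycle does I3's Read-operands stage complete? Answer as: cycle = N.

I1: IS=1 RO=2 EX=5 WR=6
I2: IS=7 RO=8 EX=11 WR=12  [struct: FPADD busy until I1 writes@6]
I3: IS=13 RO=14 EX=17 WR=18  [struct: FPADD busy until I2 writes@12]
I4: IS=19 RO=20 EX=23 WR=24  [struct: FPADD busy until I3 writes@18]
I5: IS=25 RO=26 EX=31 WR=32  [WAW R3: wait I4 write@24]
I6: IS=33 RO=34 EX=39 WR=40  [struct: FPMUL busy until I5 writes@32]
I7: IS=34 RO=35 EX=38 WR=39
I8: IS=35 RO=36 EX=37 WR=38

cycle = 14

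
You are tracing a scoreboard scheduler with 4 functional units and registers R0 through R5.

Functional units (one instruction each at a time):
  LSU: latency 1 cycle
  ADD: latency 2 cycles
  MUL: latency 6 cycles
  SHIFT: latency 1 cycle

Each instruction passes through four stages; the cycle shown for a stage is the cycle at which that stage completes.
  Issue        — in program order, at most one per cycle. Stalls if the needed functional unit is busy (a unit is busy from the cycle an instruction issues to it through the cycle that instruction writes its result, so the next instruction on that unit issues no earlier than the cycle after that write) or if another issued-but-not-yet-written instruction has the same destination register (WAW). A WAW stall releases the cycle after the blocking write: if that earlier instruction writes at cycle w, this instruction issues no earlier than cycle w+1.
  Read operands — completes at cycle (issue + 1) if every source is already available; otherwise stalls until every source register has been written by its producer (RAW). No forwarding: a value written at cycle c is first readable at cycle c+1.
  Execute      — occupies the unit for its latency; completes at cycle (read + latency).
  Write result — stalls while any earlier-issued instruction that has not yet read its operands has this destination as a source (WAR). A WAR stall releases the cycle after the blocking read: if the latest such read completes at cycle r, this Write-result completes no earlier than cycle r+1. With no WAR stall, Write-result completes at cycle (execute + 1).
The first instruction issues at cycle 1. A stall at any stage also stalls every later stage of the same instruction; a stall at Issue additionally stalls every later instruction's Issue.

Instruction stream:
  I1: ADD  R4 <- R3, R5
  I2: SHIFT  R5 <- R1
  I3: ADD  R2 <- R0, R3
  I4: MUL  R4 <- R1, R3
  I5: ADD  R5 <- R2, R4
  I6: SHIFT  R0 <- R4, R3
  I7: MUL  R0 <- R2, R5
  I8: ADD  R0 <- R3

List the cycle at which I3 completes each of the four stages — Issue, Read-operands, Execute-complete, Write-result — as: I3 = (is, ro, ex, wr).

[I1] 1/2/4/5
[I2] 2/3/4/5
[I3] 6/7/9/10  (struct: ADD busy until I1 writes@5)
[I4] 7/8/14/15
[I5] 11/16/18/19  (struct: ADD busy until I3 writes@10; RAW R4: wait I4 write@15)
[I6] 12/16/17/18  (RAW R4: wait I4 write@15)
[I7] 19/20/26/27  (WAW R0: wait I6 write@18)
[I8] 28/29/31/32  (WAW R0: wait I7 write@27)

I3 = (6, 7, 9, 10)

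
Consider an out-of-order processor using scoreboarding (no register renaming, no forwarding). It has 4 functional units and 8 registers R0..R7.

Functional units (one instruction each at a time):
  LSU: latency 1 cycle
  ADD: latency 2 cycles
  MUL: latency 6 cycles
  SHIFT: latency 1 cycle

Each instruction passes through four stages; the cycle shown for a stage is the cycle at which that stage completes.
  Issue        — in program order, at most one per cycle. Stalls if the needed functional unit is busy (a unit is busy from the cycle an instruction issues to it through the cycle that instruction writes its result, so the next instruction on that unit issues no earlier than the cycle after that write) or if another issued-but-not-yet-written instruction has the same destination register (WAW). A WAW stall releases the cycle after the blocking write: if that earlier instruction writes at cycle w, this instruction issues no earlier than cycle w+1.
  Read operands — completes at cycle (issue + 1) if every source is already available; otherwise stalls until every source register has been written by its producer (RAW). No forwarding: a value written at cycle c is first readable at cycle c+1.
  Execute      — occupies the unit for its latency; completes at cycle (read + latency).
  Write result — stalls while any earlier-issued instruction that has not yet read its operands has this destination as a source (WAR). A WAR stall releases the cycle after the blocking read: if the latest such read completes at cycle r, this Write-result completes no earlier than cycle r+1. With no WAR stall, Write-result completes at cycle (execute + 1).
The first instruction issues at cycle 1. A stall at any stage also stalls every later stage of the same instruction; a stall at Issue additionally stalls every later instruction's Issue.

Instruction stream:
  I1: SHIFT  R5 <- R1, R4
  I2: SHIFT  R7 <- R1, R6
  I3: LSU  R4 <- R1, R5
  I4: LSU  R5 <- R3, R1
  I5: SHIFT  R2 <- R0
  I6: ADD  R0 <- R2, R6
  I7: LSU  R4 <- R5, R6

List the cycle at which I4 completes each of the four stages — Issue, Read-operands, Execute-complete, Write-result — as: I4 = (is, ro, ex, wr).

I1 -> (1, 2, 3, 4)
I2 -> (5, 6, 7, 8)  // struct: SHIFT busy until I1 writes@4
I3 -> (6, 7, 8, 9)
I4 -> (10, 11, 12, 13)  // struct: LSU busy until I3 writes@9
I5 -> (11, 12, 13, 14)
I6 -> (12, 15, 17, 18)  // RAW R2: wait I5 write@14
I7 -> (14, 15, 16, 17)  // struct: LSU busy until I4 writes@13

I4 = (10, 11, 12, 13)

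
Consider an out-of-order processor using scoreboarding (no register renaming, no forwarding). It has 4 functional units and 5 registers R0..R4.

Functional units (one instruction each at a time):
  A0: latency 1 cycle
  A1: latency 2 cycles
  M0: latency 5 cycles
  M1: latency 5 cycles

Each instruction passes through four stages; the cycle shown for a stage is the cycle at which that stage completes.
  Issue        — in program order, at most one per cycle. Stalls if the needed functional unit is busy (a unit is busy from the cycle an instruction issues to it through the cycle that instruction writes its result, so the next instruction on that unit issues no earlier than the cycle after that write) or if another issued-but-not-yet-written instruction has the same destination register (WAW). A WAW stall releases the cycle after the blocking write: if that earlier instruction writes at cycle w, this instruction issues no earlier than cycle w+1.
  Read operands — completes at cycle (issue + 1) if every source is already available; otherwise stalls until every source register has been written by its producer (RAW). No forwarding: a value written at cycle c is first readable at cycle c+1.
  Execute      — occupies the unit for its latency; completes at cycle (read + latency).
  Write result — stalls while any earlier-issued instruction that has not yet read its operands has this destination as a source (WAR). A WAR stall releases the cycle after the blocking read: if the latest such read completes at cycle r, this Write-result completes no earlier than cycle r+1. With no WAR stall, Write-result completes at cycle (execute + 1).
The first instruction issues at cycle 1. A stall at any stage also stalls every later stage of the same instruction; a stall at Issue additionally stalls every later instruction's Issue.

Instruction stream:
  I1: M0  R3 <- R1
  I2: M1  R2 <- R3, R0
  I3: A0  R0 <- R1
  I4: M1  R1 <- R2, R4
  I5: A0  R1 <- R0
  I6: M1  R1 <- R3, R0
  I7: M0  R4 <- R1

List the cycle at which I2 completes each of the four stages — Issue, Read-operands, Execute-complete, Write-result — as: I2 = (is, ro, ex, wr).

I1 -> (1, 2, 7, 8)
I2 -> (2, 9, 14, 15)  // RAW R3: wait I1 write@8
I3 -> (3, 4, 5, 10)  // WAR R0: wait I2 read@9
I4 -> (16, 17, 22, 23)  // struct: M1 busy until I2 writes@15
I5 -> (24, 25, 26, 27)  // WAW R1: wait I4 write@23
I6 -> (28, 29, 34, 35)  // WAW R1: wait I5 write@27
I7 -> (29, 36, 41, 42)  // RAW R1: wait I6 write@35

I2 = (2, 9, 14, 15)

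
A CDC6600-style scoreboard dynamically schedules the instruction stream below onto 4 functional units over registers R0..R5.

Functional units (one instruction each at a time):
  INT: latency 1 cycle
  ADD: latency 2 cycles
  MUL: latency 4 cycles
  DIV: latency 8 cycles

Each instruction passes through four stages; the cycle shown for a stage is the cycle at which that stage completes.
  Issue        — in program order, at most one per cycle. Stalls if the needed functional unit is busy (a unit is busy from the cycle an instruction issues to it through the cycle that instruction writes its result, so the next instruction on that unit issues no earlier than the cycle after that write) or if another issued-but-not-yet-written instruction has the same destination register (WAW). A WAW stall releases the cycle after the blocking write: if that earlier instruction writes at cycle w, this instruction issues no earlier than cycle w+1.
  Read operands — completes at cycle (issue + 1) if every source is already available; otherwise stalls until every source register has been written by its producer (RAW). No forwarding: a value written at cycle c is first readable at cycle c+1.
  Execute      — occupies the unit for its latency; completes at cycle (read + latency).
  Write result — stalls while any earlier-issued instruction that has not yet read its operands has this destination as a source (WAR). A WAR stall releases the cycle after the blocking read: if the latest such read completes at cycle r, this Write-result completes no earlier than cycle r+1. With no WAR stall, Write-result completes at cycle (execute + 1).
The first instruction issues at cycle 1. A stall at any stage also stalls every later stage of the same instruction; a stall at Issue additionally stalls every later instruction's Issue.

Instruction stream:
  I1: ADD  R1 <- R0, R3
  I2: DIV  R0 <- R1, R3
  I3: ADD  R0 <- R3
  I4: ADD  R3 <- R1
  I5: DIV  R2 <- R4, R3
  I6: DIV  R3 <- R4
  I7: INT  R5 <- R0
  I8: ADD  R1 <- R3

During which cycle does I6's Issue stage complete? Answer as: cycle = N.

cycle = 36

t=1  I1→ADD
t=2  I1 RO, I2→DIV
t=4  I1 EX
t=5  I1 WR R1
t=6  I2 RO
t=14  I2 EX
t=15  I2 WR R0
t=16  I3→ADD
t=17  I3 RO
t=19  I3 EX
t=20  I3 WR R0
t=21  I4→ADD
t=22  I4 RO, I5→DIV
t=24  I4 EX
t=25  I4 WR R3
t=26  I5 RO
t=34  I5 EX
t=35  I5 WR R2
t=36  I6→DIV
t=37  I6 RO, I7→INT
t=38  I7 RO, I8→ADD
t=39  I7 EX
t=40  I7 WR R5
t=45  I6 EX
t=46  I6 WR R3
t=47  I8 RO
t=49  I8 EX
t=50  I8 WR R1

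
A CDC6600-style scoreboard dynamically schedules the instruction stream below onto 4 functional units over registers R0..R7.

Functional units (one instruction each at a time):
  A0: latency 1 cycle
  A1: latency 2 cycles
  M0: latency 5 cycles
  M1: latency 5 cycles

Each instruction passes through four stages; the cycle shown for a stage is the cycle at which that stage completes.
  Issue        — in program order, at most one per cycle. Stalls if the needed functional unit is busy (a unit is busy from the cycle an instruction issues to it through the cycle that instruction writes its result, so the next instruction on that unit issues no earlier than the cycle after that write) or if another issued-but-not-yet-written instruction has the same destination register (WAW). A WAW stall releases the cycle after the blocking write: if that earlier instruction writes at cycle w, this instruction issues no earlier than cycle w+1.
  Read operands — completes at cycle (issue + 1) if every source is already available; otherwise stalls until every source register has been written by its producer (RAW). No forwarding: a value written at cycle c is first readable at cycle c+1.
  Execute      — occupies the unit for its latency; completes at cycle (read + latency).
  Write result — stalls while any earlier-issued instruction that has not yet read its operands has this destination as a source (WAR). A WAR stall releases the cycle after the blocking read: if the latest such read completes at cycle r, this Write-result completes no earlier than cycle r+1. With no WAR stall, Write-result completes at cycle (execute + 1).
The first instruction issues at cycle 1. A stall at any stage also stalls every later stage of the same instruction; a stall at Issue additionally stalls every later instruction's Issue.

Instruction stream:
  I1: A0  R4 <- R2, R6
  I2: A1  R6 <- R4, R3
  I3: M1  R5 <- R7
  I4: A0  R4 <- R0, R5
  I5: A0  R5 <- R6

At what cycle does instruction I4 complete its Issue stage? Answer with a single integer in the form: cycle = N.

I1 -> (1, 2, 3, 4)
I2 -> (2, 5, 7, 8)  // RAW R4: wait I1 write@4
I3 -> (3, 4, 9, 10)
I4 -> (5, 11, 12, 13)  // struct: A0 busy until I1 writes@4, RAW R5: wait I3 write@10
I5 -> (14, 15, 16, 17)  // struct: A0 busy until I4 writes@13

cycle = 5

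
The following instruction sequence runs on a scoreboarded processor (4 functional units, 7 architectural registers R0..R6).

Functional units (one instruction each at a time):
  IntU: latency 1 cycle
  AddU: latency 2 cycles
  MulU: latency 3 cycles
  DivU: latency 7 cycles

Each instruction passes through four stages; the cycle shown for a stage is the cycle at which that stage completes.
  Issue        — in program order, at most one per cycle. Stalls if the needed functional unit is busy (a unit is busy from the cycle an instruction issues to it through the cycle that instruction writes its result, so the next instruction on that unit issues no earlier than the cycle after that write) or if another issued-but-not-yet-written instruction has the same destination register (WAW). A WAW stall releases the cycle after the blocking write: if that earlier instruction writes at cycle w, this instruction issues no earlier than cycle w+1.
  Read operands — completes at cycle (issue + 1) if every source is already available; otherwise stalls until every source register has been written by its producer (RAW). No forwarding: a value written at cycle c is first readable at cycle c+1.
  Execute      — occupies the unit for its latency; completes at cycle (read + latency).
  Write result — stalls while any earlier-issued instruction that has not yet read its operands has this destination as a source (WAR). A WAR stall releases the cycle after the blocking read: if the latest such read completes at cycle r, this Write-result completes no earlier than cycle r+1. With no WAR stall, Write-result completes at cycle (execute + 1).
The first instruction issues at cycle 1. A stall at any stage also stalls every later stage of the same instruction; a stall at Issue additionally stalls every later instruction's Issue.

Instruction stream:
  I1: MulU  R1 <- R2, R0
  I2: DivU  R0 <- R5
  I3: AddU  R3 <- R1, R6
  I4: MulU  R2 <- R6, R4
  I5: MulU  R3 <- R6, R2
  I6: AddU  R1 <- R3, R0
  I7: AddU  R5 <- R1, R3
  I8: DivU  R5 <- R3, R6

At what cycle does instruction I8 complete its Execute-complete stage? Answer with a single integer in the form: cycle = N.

cycle 1: I1 issues→MulU
cycle 2: I1 reads | I2 issues→DivU
cycle 3: I2 reads | I3 issues→AddU
cycle 5: I1 exec-done
cycle 6: I1 writes R1
cycle 7: I3 reads | I4 issues→MulU
cycle 8: I4 reads
cycle 9: I3 exec-done
cycle 10: I2 exec-done | I3 writes R3
cycle 11: I2 writes R0 | I4 exec-done
cycle 12: I4 writes R2
cycle 13: I5 issues→MulU
cycle 14: I5 reads | I6 issues→AddU
cycle 17: I5 exec-done
cycle 18: I5 writes R3
cycle 19: I6 reads
cycle 21: I6 exec-done
cycle 22: I6 writes R1
cycle 23: I7 issues→AddU
cycle 24: I7 reads
cycle 26: I7 exec-done
cycle 27: I7 writes R5
cycle 28: I8 issues→DivU
cycle 29: I8 reads
cycle 36: I8 exec-done
cycle 37: I8 writes R5

cycle = 36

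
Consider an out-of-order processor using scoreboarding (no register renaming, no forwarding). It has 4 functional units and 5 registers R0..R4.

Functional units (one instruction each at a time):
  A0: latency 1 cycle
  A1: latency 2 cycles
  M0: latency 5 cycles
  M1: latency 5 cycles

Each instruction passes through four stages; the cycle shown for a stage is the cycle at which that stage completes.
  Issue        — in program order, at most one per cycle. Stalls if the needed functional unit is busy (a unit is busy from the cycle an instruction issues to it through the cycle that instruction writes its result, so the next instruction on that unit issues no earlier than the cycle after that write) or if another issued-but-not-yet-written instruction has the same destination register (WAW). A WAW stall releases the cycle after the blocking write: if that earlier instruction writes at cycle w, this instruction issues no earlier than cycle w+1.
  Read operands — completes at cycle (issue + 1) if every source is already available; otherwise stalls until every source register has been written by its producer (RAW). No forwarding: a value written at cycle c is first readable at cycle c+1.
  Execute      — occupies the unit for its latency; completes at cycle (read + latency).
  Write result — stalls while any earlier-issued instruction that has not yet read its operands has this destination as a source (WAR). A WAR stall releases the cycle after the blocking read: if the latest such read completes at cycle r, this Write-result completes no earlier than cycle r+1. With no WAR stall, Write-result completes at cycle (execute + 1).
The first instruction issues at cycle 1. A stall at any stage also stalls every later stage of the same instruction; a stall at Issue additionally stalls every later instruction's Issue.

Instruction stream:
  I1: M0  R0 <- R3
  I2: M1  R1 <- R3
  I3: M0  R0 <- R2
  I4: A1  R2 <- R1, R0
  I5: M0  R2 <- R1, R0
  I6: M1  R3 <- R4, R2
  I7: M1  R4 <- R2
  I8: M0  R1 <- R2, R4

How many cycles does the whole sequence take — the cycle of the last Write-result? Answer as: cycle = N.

cycle = 50

t=1  I1 issues→M0
t=2  I1 reads; I2 issues→M1
t=3  I2 reads
t=7  I1 exec-done
t=8  I1 writes R0; I2 exec-done
t=9  I2 writes R1; I3 issues→M0
t=10  I3 reads; I4 issues→A1
t=15  I3 exec-done
t=16  I3 writes R0
t=17  I4 reads
t=19  I4 exec-done
t=20  I4 writes R2
t=21  I5 issues→M0
t=22  I5 reads; I6 issues→M1
t=27  I5 exec-done
t=28  I5 writes R2
t=29  I6 reads
t=34  I6 exec-done
t=35  I6 writes R3
t=36  I7 issues→M1
t=37  I7 reads; I8 issues→M0
t=42  I7 exec-done
t=43  I7 writes R4
t=44  I8 reads
t=49  I8 exec-done
t=50  I8 writes R1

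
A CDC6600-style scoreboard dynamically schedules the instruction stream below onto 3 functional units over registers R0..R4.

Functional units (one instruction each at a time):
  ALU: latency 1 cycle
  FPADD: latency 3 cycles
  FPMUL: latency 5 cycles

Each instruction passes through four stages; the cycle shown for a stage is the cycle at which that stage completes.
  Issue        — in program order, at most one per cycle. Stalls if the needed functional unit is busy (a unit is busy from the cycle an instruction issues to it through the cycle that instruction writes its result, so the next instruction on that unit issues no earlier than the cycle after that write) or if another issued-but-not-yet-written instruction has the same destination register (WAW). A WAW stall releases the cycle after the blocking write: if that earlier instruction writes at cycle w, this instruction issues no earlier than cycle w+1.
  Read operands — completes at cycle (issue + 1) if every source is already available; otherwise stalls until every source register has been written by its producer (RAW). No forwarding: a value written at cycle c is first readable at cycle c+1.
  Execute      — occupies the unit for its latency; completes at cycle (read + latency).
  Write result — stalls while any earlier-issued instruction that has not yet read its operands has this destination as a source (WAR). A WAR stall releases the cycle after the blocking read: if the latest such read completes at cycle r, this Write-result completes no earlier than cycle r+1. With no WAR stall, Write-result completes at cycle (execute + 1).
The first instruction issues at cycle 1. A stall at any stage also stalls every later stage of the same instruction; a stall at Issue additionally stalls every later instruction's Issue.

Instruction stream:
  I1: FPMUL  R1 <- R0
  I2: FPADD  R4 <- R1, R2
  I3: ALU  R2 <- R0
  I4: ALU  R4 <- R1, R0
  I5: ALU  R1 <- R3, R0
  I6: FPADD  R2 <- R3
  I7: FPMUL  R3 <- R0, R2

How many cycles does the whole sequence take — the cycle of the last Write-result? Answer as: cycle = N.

cycle = 31

c1: issue I1 (FPMUL)
c2: I1 read-ops · issue I2 (FPADD)
c3: issue I3 (ALU)
c4: I3 read-ops
c5: I3 finished on ALU
c7: I1 finished on FPMUL
c8: I1→R1
c9: I2 read-ops
c10: I3→R2
c12: I2 finished on FPADD
c13: I2→R4
c14: issue I4 (ALU)
c15: I4 read-ops
c16: I4 finished on ALU
c17: I4→R4
c18: issue I5 (ALU)
c19: I5 read-ops · issue I6 (FPADD)
c20: I5 finished on ALU · I6 read-ops · issue I7 (FPMUL)
c21: I5→R1
c23: I6 finished on FPADD
c24: I6→R2
c25: I7 read-ops
c30: I7 finished on FPMUL
c31: I7→R3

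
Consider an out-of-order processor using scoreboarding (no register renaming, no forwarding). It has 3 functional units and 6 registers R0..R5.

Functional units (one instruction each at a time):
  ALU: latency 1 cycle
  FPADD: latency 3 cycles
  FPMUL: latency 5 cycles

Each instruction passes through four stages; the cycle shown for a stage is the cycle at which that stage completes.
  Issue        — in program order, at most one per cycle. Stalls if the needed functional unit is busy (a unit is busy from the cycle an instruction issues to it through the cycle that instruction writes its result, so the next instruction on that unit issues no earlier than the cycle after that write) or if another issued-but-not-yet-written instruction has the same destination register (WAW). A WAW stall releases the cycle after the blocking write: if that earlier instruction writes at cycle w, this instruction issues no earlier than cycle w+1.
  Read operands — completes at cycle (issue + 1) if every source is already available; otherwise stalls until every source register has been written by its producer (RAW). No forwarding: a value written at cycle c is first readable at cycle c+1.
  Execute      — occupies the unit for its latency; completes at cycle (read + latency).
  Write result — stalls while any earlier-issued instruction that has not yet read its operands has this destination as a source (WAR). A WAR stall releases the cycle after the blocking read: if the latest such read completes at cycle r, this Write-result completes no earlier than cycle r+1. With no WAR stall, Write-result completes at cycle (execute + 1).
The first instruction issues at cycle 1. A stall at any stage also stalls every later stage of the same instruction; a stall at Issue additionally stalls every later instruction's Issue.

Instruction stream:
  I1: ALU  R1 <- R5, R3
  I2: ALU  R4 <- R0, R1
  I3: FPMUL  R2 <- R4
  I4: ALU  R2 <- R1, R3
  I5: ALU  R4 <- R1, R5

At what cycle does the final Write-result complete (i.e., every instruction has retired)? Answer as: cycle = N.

c1: I1→ALU
c2: I1 RO
c3: I1 EX
c4: I1 WR R1
c5: I2→ALU
c6: I2 RO; I3→FPMUL
c7: I2 EX
c8: I2 WR R4
c9: I3 RO
c14: I3 EX
c15: I3 WR R2
c16: I4→ALU
c17: I4 RO
c18: I4 EX
c19: I4 WR R2
c20: I5→ALU
c21: I5 RO
c22: I5 EX
c23: I5 WR R4

cycle = 23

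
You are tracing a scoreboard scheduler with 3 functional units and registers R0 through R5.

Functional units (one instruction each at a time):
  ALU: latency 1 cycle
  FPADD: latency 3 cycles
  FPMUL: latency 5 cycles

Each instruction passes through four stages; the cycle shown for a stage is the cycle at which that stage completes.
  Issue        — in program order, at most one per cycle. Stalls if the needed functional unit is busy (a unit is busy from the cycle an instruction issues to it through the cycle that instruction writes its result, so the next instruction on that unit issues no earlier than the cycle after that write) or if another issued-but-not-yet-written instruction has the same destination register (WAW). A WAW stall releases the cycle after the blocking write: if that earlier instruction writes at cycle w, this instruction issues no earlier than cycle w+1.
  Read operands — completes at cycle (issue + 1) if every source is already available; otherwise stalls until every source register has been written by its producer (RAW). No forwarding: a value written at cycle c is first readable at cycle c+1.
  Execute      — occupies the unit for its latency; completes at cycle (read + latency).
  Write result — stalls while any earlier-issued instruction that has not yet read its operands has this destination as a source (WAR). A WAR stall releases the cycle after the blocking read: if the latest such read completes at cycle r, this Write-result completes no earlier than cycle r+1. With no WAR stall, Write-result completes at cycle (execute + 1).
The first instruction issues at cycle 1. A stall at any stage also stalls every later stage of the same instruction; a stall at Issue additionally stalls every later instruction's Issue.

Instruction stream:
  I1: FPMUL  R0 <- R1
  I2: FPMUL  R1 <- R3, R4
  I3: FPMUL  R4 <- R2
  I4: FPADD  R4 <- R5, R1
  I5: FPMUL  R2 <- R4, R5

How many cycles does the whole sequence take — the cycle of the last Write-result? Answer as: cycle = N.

cycle = 37

I1: IS=1 RO=2 EX=7 WR=8
I2: IS=9 RO=10 EX=15 WR=16  [struct: FPMUL busy until I1 writes@8]
I3: IS=17 RO=18 EX=23 WR=24  [struct: FPMUL busy until I2 writes@16]
I4: IS=25 RO=26 EX=29 WR=30  [WAW R4: wait I3 write@24]
I5: IS=26 RO=31 EX=36 WR=37  [RAW R4: wait I4 write@30]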